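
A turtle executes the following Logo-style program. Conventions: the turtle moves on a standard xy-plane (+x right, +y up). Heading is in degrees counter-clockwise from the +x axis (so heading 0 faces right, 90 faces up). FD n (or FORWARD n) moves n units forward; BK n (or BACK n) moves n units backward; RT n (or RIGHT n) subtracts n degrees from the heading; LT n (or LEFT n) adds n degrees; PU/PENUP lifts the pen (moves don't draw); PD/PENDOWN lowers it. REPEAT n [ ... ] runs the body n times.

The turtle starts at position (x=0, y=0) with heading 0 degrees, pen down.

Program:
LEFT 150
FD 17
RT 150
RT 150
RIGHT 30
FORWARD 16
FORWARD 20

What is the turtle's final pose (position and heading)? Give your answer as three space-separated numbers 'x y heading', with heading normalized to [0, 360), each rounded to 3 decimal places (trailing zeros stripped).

Answer: -50.722 8.5 180

Derivation:
Executing turtle program step by step:
Start: pos=(0,0), heading=0, pen down
LT 150: heading 0 -> 150
FD 17: (0,0) -> (-14.722,8.5) [heading=150, draw]
RT 150: heading 150 -> 0
RT 150: heading 0 -> 210
RT 30: heading 210 -> 180
FD 16: (-14.722,8.5) -> (-30.722,8.5) [heading=180, draw]
FD 20: (-30.722,8.5) -> (-50.722,8.5) [heading=180, draw]
Final: pos=(-50.722,8.5), heading=180, 3 segment(s) drawn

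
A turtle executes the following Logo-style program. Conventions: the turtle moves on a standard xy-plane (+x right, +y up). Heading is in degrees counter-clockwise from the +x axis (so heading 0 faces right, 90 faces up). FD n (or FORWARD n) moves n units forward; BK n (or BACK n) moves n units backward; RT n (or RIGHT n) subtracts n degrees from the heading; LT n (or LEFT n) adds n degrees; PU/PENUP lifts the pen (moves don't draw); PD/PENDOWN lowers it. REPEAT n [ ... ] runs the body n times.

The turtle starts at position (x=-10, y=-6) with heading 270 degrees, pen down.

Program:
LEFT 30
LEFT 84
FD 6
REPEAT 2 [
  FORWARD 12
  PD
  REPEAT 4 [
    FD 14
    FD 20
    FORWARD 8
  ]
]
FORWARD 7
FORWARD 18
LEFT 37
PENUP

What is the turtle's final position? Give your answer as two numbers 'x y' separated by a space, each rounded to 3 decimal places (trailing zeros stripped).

Answer: 347.196 153.034

Derivation:
Executing turtle program step by step:
Start: pos=(-10,-6), heading=270, pen down
LT 30: heading 270 -> 300
LT 84: heading 300 -> 24
FD 6: (-10,-6) -> (-4.519,-3.56) [heading=24, draw]
REPEAT 2 [
  -- iteration 1/2 --
  FD 12: (-4.519,-3.56) -> (6.444,1.321) [heading=24, draw]
  PD: pen down
  REPEAT 4 [
    -- iteration 1/4 --
    FD 14: (6.444,1.321) -> (19.233,7.016) [heading=24, draw]
    FD 20: (19.233,7.016) -> (37.504,15.15) [heading=24, draw]
    FD 8: (37.504,15.15) -> (44.813,18.404) [heading=24, draw]
    -- iteration 2/4 --
    FD 14: (44.813,18.404) -> (57.602,24.099) [heading=24, draw]
    FD 20: (57.602,24.099) -> (75.873,32.233) [heading=24, draw]
    FD 8: (75.873,32.233) -> (83.182,35.487) [heading=24, draw]
    -- iteration 3/4 --
    FD 14: (83.182,35.487) -> (95.971,41.181) [heading=24, draw]
    FD 20: (95.971,41.181) -> (114.242,49.316) [heading=24, draw]
    FD 8: (114.242,49.316) -> (121.551,52.57) [heading=24, draw]
    -- iteration 4/4 --
    FD 14: (121.551,52.57) -> (134.34,58.264) [heading=24, draw]
    FD 20: (134.34,58.264) -> (152.611,66.399) [heading=24, draw]
    FD 8: (152.611,66.399) -> (159.919,69.653) [heading=24, draw]
  ]
  -- iteration 2/2 --
  FD 12: (159.919,69.653) -> (170.882,74.534) [heading=24, draw]
  PD: pen down
  REPEAT 4 [
    -- iteration 1/4 --
    FD 14: (170.882,74.534) -> (183.672,80.228) [heading=24, draw]
    FD 20: (183.672,80.228) -> (201.943,88.363) [heading=24, draw]
    FD 8: (201.943,88.363) -> (209.251,91.617) [heading=24, draw]
    -- iteration 2/4 --
    FD 14: (209.251,91.617) -> (222.041,97.311) [heading=24, draw]
    FD 20: (222.041,97.311) -> (240.311,105.446) [heading=24, draw]
    FD 8: (240.311,105.446) -> (247.62,108.7) [heading=24, draw]
    -- iteration 3/4 --
    FD 14: (247.62,108.7) -> (260.409,114.394) [heading=24, draw]
    FD 20: (260.409,114.394) -> (278.68,122.529) [heading=24, draw]
    FD 8: (278.68,122.529) -> (285.989,125.783) [heading=24, draw]
    -- iteration 4/4 --
    FD 14: (285.989,125.783) -> (298.778,131.477) [heading=24, draw]
    FD 20: (298.778,131.477) -> (317.049,139.612) [heading=24, draw]
    FD 8: (317.049,139.612) -> (324.358,142.866) [heading=24, draw]
  ]
]
FD 7: (324.358,142.866) -> (330.752,145.713) [heading=24, draw]
FD 18: (330.752,145.713) -> (347.196,153.034) [heading=24, draw]
LT 37: heading 24 -> 61
PU: pen up
Final: pos=(347.196,153.034), heading=61, 29 segment(s) drawn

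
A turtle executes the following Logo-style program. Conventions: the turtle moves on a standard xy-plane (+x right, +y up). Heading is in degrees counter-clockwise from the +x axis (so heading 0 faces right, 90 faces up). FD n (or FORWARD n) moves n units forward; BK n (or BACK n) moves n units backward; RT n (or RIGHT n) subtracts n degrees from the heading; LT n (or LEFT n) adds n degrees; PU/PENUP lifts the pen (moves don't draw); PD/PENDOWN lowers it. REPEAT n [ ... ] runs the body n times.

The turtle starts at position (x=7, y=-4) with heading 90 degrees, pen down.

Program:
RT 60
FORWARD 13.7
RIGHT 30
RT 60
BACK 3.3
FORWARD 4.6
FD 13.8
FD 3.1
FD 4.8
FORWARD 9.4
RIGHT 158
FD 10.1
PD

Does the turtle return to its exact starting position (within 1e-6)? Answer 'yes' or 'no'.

Executing turtle program step by step:
Start: pos=(7,-4), heading=90, pen down
RT 60: heading 90 -> 30
FD 13.7: (7,-4) -> (18.865,2.85) [heading=30, draw]
RT 30: heading 30 -> 0
RT 60: heading 0 -> 300
BK 3.3: (18.865,2.85) -> (17.215,5.708) [heading=300, draw]
FD 4.6: (17.215,5.708) -> (19.515,1.724) [heading=300, draw]
FD 13.8: (19.515,1.724) -> (26.415,-10.227) [heading=300, draw]
FD 3.1: (26.415,-10.227) -> (27.965,-12.912) [heading=300, draw]
FD 4.8: (27.965,-12.912) -> (30.365,-17.069) [heading=300, draw]
FD 9.4: (30.365,-17.069) -> (35.065,-25.209) [heading=300, draw]
RT 158: heading 300 -> 142
FD 10.1: (35.065,-25.209) -> (27.106,-18.991) [heading=142, draw]
PD: pen down
Final: pos=(27.106,-18.991), heading=142, 8 segment(s) drawn

Start position: (7, -4)
Final position: (27.106, -18.991)
Distance = 25.079; >= 1e-6 -> NOT closed

Answer: no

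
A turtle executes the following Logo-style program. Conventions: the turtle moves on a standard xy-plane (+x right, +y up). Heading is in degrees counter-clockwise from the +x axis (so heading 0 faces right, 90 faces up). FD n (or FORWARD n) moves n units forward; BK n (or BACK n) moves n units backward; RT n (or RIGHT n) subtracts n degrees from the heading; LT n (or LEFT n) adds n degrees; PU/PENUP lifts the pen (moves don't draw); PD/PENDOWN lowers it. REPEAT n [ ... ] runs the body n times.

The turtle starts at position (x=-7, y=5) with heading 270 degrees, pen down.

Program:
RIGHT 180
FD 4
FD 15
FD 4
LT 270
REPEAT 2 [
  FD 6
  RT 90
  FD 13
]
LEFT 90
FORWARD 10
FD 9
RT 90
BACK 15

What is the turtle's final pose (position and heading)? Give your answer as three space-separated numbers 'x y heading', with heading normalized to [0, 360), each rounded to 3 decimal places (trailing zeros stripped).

Answer: 1 -10 180

Derivation:
Executing turtle program step by step:
Start: pos=(-7,5), heading=270, pen down
RT 180: heading 270 -> 90
FD 4: (-7,5) -> (-7,9) [heading=90, draw]
FD 15: (-7,9) -> (-7,24) [heading=90, draw]
FD 4: (-7,24) -> (-7,28) [heading=90, draw]
LT 270: heading 90 -> 0
REPEAT 2 [
  -- iteration 1/2 --
  FD 6: (-7,28) -> (-1,28) [heading=0, draw]
  RT 90: heading 0 -> 270
  FD 13: (-1,28) -> (-1,15) [heading=270, draw]
  -- iteration 2/2 --
  FD 6: (-1,15) -> (-1,9) [heading=270, draw]
  RT 90: heading 270 -> 180
  FD 13: (-1,9) -> (-14,9) [heading=180, draw]
]
LT 90: heading 180 -> 270
FD 10: (-14,9) -> (-14,-1) [heading=270, draw]
FD 9: (-14,-1) -> (-14,-10) [heading=270, draw]
RT 90: heading 270 -> 180
BK 15: (-14,-10) -> (1,-10) [heading=180, draw]
Final: pos=(1,-10), heading=180, 10 segment(s) drawn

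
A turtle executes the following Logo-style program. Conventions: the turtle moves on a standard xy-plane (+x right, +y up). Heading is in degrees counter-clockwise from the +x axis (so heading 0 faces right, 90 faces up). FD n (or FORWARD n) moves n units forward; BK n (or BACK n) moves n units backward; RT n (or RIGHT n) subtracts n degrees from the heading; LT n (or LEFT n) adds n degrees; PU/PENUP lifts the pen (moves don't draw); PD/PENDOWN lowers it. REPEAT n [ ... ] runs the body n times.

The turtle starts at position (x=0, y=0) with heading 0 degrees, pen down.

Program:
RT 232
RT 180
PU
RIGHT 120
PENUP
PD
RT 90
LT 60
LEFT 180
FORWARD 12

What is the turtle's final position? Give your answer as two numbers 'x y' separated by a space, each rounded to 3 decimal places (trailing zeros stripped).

Answer: 11.126 -4.495

Derivation:
Executing turtle program step by step:
Start: pos=(0,0), heading=0, pen down
RT 232: heading 0 -> 128
RT 180: heading 128 -> 308
PU: pen up
RT 120: heading 308 -> 188
PU: pen up
PD: pen down
RT 90: heading 188 -> 98
LT 60: heading 98 -> 158
LT 180: heading 158 -> 338
FD 12: (0,0) -> (11.126,-4.495) [heading=338, draw]
Final: pos=(11.126,-4.495), heading=338, 1 segment(s) drawn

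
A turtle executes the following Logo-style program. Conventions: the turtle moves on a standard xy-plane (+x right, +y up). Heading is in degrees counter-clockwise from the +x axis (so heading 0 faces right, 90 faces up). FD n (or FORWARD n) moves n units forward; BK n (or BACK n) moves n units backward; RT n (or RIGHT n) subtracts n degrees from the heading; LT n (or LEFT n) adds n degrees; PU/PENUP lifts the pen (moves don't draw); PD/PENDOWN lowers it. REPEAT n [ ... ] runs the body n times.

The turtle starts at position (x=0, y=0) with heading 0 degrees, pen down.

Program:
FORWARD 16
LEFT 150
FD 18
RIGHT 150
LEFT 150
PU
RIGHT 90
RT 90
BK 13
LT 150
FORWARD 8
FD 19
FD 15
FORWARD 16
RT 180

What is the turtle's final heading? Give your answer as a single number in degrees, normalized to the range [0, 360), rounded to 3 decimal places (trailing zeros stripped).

Answer: 300

Derivation:
Executing turtle program step by step:
Start: pos=(0,0), heading=0, pen down
FD 16: (0,0) -> (16,0) [heading=0, draw]
LT 150: heading 0 -> 150
FD 18: (16,0) -> (0.412,9) [heading=150, draw]
RT 150: heading 150 -> 0
LT 150: heading 0 -> 150
PU: pen up
RT 90: heading 150 -> 60
RT 90: heading 60 -> 330
BK 13: (0.412,9) -> (-10.847,15.5) [heading=330, move]
LT 150: heading 330 -> 120
FD 8: (-10.847,15.5) -> (-14.847,22.428) [heading=120, move]
FD 19: (-14.847,22.428) -> (-24.347,38.883) [heading=120, move]
FD 15: (-24.347,38.883) -> (-31.847,51.873) [heading=120, move]
FD 16: (-31.847,51.873) -> (-39.847,65.729) [heading=120, move]
RT 180: heading 120 -> 300
Final: pos=(-39.847,65.729), heading=300, 2 segment(s) drawn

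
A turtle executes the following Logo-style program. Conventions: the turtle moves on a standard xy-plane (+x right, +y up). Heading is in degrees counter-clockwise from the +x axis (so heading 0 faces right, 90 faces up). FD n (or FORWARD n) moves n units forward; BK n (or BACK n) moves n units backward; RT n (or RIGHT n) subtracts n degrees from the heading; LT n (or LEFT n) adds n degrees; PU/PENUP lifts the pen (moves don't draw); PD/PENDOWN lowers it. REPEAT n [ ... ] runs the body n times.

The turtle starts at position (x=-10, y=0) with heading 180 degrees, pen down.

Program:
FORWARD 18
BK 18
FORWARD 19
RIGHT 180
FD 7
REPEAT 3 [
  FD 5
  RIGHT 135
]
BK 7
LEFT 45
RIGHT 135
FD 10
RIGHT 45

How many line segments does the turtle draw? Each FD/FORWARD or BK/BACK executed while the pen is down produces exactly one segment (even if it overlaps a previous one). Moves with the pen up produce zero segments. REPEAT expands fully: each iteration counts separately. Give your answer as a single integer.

Executing turtle program step by step:
Start: pos=(-10,0), heading=180, pen down
FD 18: (-10,0) -> (-28,0) [heading=180, draw]
BK 18: (-28,0) -> (-10,0) [heading=180, draw]
FD 19: (-10,0) -> (-29,0) [heading=180, draw]
RT 180: heading 180 -> 0
FD 7: (-29,0) -> (-22,0) [heading=0, draw]
REPEAT 3 [
  -- iteration 1/3 --
  FD 5: (-22,0) -> (-17,0) [heading=0, draw]
  RT 135: heading 0 -> 225
  -- iteration 2/3 --
  FD 5: (-17,0) -> (-20.536,-3.536) [heading=225, draw]
  RT 135: heading 225 -> 90
  -- iteration 3/3 --
  FD 5: (-20.536,-3.536) -> (-20.536,1.464) [heading=90, draw]
  RT 135: heading 90 -> 315
]
BK 7: (-20.536,1.464) -> (-25.485,6.414) [heading=315, draw]
LT 45: heading 315 -> 0
RT 135: heading 0 -> 225
FD 10: (-25.485,6.414) -> (-32.556,-0.657) [heading=225, draw]
RT 45: heading 225 -> 180
Final: pos=(-32.556,-0.657), heading=180, 9 segment(s) drawn
Segments drawn: 9

Answer: 9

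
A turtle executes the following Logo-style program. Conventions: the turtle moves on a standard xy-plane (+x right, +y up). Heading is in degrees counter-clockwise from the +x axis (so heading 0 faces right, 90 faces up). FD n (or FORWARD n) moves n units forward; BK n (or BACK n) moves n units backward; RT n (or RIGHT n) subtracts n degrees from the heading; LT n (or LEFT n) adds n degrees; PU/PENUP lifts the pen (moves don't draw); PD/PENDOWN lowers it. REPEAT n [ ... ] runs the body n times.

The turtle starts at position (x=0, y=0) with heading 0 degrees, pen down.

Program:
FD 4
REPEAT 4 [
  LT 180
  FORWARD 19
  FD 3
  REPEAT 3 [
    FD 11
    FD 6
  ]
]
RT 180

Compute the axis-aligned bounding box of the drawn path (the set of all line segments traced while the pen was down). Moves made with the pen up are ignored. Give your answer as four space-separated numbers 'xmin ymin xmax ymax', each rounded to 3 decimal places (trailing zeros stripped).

Executing turtle program step by step:
Start: pos=(0,0), heading=0, pen down
FD 4: (0,0) -> (4,0) [heading=0, draw]
REPEAT 4 [
  -- iteration 1/4 --
  LT 180: heading 0 -> 180
  FD 19: (4,0) -> (-15,0) [heading=180, draw]
  FD 3: (-15,0) -> (-18,0) [heading=180, draw]
  REPEAT 3 [
    -- iteration 1/3 --
    FD 11: (-18,0) -> (-29,0) [heading=180, draw]
    FD 6: (-29,0) -> (-35,0) [heading=180, draw]
    -- iteration 2/3 --
    FD 11: (-35,0) -> (-46,0) [heading=180, draw]
    FD 6: (-46,0) -> (-52,0) [heading=180, draw]
    -- iteration 3/3 --
    FD 11: (-52,0) -> (-63,0) [heading=180, draw]
    FD 6: (-63,0) -> (-69,0) [heading=180, draw]
  ]
  -- iteration 2/4 --
  LT 180: heading 180 -> 0
  FD 19: (-69,0) -> (-50,0) [heading=0, draw]
  FD 3: (-50,0) -> (-47,0) [heading=0, draw]
  REPEAT 3 [
    -- iteration 1/3 --
    FD 11: (-47,0) -> (-36,0) [heading=0, draw]
    FD 6: (-36,0) -> (-30,0) [heading=0, draw]
    -- iteration 2/3 --
    FD 11: (-30,0) -> (-19,0) [heading=0, draw]
    FD 6: (-19,0) -> (-13,0) [heading=0, draw]
    -- iteration 3/3 --
    FD 11: (-13,0) -> (-2,0) [heading=0, draw]
    FD 6: (-2,0) -> (4,0) [heading=0, draw]
  ]
  -- iteration 3/4 --
  LT 180: heading 0 -> 180
  FD 19: (4,0) -> (-15,0) [heading=180, draw]
  FD 3: (-15,0) -> (-18,0) [heading=180, draw]
  REPEAT 3 [
    -- iteration 1/3 --
    FD 11: (-18,0) -> (-29,0) [heading=180, draw]
    FD 6: (-29,0) -> (-35,0) [heading=180, draw]
    -- iteration 2/3 --
    FD 11: (-35,0) -> (-46,0) [heading=180, draw]
    FD 6: (-46,0) -> (-52,0) [heading=180, draw]
    -- iteration 3/3 --
    FD 11: (-52,0) -> (-63,0) [heading=180, draw]
    FD 6: (-63,0) -> (-69,0) [heading=180, draw]
  ]
  -- iteration 4/4 --
  LT 180: heading 180 -> 0
  FD 19: (-69,0) -> (-50,0) [heading=0, draw]
  FD 3: (-50,0) -> (-47,0) [heading=0, draw]
  REPEAT 3 [
    -- iteration 1/3 --
    FD 11: (-47,0) -> (-36,0) [heading=0, draw]
    FD 6: (-36,0) -> (-30,0) [heading=0, draw]
    -- iteration 2/3 --
    FD 11: (-30,0) -> (-19,0) [heading=0, draw]
    FD 6: (-19,0) -> (-13,0) [heading=0, draw]
    -- iteration 3/3 --
    FD 11: (-13,0) -> (-2,0) [heading=0, draw]
    FD 6: (-2,0) -> (4,0) [heading=0, draw]
  ]
]
RT 180: heading 0 -> 180
Final: pos=(4,0), heading=180, 33 segment(s) drawn

Segment endpoints: x in {-69, -63, -52, -50, -47, -46, -36, -35, -30, -29, -19, -18, -15, -13, -2, 0, 4}, y in {0, 0, 0, 0, 0, 0, 0, 0, 0, 0, 0, 0, 0, 0, 0, 0, 0, 0, 0, 0, 0, 0, 0, 0, 0, 0, 0, 0, 0, 0, 0, 0, 0}
xmin=-69, ymin=0, xmax=4, ymax=0

Answer: -69 0 4 0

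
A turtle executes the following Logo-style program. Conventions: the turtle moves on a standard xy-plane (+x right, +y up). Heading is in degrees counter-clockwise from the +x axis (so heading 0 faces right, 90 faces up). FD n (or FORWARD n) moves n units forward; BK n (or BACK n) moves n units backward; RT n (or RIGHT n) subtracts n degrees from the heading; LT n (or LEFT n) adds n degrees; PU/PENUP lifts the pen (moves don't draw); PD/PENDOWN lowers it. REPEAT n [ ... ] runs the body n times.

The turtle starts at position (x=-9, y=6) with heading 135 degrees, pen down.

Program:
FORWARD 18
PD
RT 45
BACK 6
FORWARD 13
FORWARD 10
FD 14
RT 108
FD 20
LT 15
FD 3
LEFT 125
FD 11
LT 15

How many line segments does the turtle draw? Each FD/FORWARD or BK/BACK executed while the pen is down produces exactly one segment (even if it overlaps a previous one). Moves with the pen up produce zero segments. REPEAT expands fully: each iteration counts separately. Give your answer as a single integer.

Executing turtle program step by step:
Start: pos=(-9,6), heading=135, pen down
FD 18: (-9,6) -> (-21.728,18.728) [heading=135, draw]
PD: pen down
RT 45: heading 135 -> 90
BK 6: (-21.728,18.728) -> (-21.728,12.728) [heading=90, draw]
FD 13: (-21.728,12.728) -> (-21.728,25.728) [heading=90, draw]
FD 10: (-21.728,25.728) -> (-21.728,35.728) [heading=90, draw]
FD 14: (-21.728,35.728) -> (-21.728,49.728) [heading=90, draw]
RT 108: heading 90 -> 342
FD 20: (-21.728,49.728) -> (-2.707,43.548) [heading=342, draw]
LT 15: heading 342 -> 357
FD 3: (-2.707,43.548) -> (0.289,43.391) [heading=357, draw]
LT 125: heading 357 -> 122
FD 11: (0.289,43.391) -> (-5.54,52.719) [heading=122, draw]
LT 15: heading 122 -> 137
Final: pos=(-5.54,52.719), heading=137, 8 segment(s) drawn
Segments drawn: 8

Answer: 8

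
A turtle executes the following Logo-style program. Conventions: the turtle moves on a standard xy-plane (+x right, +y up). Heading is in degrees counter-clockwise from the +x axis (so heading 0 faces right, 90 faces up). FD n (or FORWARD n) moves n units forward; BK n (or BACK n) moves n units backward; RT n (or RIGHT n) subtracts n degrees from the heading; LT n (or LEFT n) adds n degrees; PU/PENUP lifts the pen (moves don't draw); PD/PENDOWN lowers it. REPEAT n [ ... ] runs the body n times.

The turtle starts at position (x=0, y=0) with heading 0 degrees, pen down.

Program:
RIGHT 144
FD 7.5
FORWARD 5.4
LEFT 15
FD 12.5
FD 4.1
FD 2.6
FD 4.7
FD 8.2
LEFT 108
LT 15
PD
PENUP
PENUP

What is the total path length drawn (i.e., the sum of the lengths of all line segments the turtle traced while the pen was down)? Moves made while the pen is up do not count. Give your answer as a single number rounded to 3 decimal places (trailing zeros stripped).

Executing turtle program step by step:
Start: pos=(0,0), heading=0, pen down
RT 144: heading 0 -> 216
FD 7.5: (0,0) -> (-6.068,-4.408) [heading=216, draw]
FD 5.4: (-6.068,-4.408) -> (-10.436,-7.582) [heading=216, draw]
LT 15: heading 216 -> 231
FD 12.5: (-10.436,-7.582) -> (-18.303,-17.297) [heading=231, draw]
FD 4.1: (-18.303,-17.297) -> (-20.883,-20.483) [heading=231, draw]
FD 2.6: (-20.883,-20.483) -> (-22.519,-22.504) [heading=231, draw]
FD 4.7: (-22.519,-22.504) -> (-25.477,-26.156) [heading=231, draw]
FD 8.2: (-25.477,-26.156) -> (-30.638,-32.529) [heading=231, draw]
LT 108: heading 231 -> 339
LT 15: heading 339 -> 354
PD: pen down
PU: pen up
PU: pen up
Final: pos=(-30.638,-32.529), heading=354, 7 segment(s) drawn

Segment lengths:
  seg 1: (0,0) -> (-6.068,-4.408), length = 7.5
  seg 2: (-6.068,-4.408) -> (-10.436,-7.582), length = 5.4
  seg 3: (-10.436,-7.582) -> (-18.303,-17.297), length = 12.5
  seg 4: (-18.303,-17.297) -> (-20.883,-20.483), length = 4.1
  seg 5: (-20.883,-20.483) -> (-22.519,-22.504), length = 2.6
  seg 6: (-22.519,-22.504) -> (-25.477,-26.156), length = 4.7
  seg 7: (-25.477,-26.156) -> (-30.638,-32.529), length = 8.2
Total = 45

Answer: 45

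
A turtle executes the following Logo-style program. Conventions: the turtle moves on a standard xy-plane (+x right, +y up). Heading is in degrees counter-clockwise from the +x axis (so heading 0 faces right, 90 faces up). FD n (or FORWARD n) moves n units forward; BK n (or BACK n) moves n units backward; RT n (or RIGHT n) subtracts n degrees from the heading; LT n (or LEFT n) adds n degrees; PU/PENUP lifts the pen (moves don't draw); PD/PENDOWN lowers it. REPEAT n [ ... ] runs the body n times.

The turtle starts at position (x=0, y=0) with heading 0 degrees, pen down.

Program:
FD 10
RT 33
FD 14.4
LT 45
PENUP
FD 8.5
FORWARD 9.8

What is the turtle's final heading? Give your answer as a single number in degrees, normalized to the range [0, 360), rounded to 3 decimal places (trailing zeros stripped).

Answer: 12

Derivation:
Executing turtle program step by step:
Start: pos=(0,0), heading=0, pen down
FD 10: (0,0) -> (10,0) [heading=0, draw]
RT 33: heading 0 -> 327
FD 14.4: (10,0) -> (22.077,-7.843) [heading=327, draw]
LT 45: heading 327 -> 12
PU: pen up
FD 8.5: (22.077,-7.843) -> (30.391,-6.076) [heading=12, move]
FD 9.8: (30.391,-6.076) -> (39.977,-4.038) [heading=12, move]
Final: pos=(39.977,-4.038), heading=12, 2 segment(s) drawn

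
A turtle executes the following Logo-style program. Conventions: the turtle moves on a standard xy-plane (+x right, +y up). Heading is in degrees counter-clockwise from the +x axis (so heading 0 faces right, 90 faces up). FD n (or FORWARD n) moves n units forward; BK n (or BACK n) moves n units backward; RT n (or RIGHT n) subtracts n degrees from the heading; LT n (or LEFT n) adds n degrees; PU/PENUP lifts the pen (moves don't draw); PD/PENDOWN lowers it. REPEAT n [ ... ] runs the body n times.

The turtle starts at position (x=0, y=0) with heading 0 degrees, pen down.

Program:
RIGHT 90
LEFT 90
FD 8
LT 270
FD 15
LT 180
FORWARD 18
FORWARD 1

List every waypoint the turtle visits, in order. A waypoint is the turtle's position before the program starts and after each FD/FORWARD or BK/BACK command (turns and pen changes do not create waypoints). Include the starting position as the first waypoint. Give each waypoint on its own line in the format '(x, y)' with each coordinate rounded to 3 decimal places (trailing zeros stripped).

Executing turtle program step by step:
Start: pos=(0,0), heading=0, pen down
RT 90: heading 0 -> 270
LT 90: heading 270 -> 0
FD 8: (0,0) -> (8,0) [heading=0, draw]
LT 270: heading 0 -> 270
FD 15: (8,0) -> (8,-15) [heading=270, draw]
LT 180: heading 270 -> 90
FD 18: (8,-15) -> (8,3) [heading=90, draw]
FD 1: (8,3) -> (8,4) [heading=90, draw]
Final: pos=(8,4), heading=90, 4 segment(s) drawn
Waypoints (5 total):
(0, 0)
(8, 0)
(8, -15)
(8, 3)
(8, 4)

Answer: (0, 0)
(8, 0)
(8, -15)
(8, 3)
(8, 4)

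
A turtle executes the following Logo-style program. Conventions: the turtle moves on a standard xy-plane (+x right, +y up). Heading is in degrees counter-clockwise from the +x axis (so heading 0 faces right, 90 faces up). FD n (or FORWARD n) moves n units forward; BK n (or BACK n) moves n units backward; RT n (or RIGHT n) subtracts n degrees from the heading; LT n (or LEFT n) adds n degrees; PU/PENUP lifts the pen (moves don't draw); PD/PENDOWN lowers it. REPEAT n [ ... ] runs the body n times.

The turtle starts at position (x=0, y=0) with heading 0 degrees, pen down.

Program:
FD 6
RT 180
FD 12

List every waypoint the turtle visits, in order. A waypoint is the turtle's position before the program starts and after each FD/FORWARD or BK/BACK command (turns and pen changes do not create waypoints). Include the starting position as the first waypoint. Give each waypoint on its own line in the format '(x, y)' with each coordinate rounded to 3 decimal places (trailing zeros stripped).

Executing turtle program step by step:
Start: pos=(0,0), heading=0, pen down
FD 6: (0,0) -> (6,0) [heading=0, draw]
RT 180: heading 0 -> 180
FD 12: (6,0) -> (-6,0) [heading=180, draw]
Final: pos=(-6,0), heading=180, 2 segment(s) drawn
Waypoints (3 total):
(0, 0)
(6, 0)
(-6, 0)

Answer: (0, 0)
(6, 0)
(-6, 0)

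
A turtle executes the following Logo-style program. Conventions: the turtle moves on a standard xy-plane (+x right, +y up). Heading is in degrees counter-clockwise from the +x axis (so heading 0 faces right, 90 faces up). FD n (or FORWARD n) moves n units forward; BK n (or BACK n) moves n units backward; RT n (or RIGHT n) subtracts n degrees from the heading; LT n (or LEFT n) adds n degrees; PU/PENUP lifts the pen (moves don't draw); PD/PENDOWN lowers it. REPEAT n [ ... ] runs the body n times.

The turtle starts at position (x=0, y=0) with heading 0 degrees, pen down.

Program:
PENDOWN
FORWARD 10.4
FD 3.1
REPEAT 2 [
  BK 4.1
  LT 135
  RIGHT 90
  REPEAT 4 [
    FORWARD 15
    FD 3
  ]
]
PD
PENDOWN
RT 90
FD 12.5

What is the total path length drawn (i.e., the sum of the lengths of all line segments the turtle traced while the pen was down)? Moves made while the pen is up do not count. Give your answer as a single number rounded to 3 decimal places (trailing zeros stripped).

Executing turtle program step by step:
Start: pos=(0,0), heading=0, pen down
PD: pen down
FD 10.4: (0,0) -> (10.4,0) [heading=0, draw]
FD 3.1: (10.4,0) -> (13.5,0) [heading=0, draw]
REPEAT 2 [
  -- iteration 1/2 --
  BK 4.1: (13.5,0) -> (9.4,0) [heading=0, draw]
  LT 135: heading 0 -> 135
  RT 90: heading 135 -> 45
  REPEAT 4 [
    -- iteration 1/4 --
    FD 15: (9.4,0) -> (20.007,10.607) [heading=45, draw]
    FD 3: (20.007,10.607) -> (22.128,12.728) [heading=45, draw]
    -- iteration 2/4 --
    FD 15: (22.128,12.728) -> (32.735,23.335) [heading=45, draw]
    FD 3: (32.735,23.335) -> (34.856,25.456) [heading=45, draw]
    -- iteration 3/4 --
    FD 15: (34.856,25.456) -> (45.462,36.062) [heading=45, draw]
    FD 3: (45.462,36.062) -> (47.584,38.184) [heading=45, draw]
    -- iteration 4/4 --
    FD 15: (47.584,38.184) -> (58.19,48.79) [heading=45, draw]
    FD 3: (58.19,48.79) -> (60.312,50.912) [heading=45, draw]
  ]
  -- iteration 2/2 --
  BK 4.1: (60.312,50.912) -> (57.413,48.013) [heading=45, draw]
  LT 135: heading 45 -> 180
  RT 90: heading 180 -> 90
  REPEAT 4 [
    -- iteration 1/4 --
    FD 15: (57.413,48.013) -> (57.413,63.013) [heading=90, draw]
    FD 3: (57.413,63.013) -> (57.413,66.013) [heading=90, draw]
    -- iteration 2/4 --
    FD 15: (57.413,66.013) -> (57.413,81.013) [heading=90, draw]
    FD 3: (57.413,81.013) -> (57.413,84.013) [heading=90, draw]
    -- iteration 3/4 --
    FD 15: (57.413,84.013) -> (57.413,99.013) [heading=90, draw]
    FD 3: (57.413,99.013) -> (57.413,102.013) [heading=90, draw]
    -- iteration 4/4 --
    FD 15: (57.413,102.013) -> (57.413,117.013) [heading=90, draw]
    FD 3: (57.413,117.013) -> (57.413,120.013) [heading=90, draw]
  ]
]
PD: pen down
PD: pen down
RT 90: heading 90 -> 0
FD 12.5: (57.413,120.013) -> (69.913,120.013) [heading=0, draw]
Final: pos=(69.913,120.013), heading=0, 21 segment(s) drawn

Segment lengths:
  seg 1: (0,0) -> (10.4,0), length = 10.4
  seg 2: (10.4,0) -> (13.5,0), length = 3.1
  seg 3: (13.5,0) -> (9.4,0), length = 4.1
  seg 4: (9.4,0) -> (20.007,10.607), length = 15
  seg 5: (20.007,10.607) -> (22.128,12.728), length = 3
  seg 6: (22.128,12.728) -> (32.735,23.335), length = 15
  seg 7: (32.735,23.335) -> (34.856,25.456), length = 3
  seg 8: (34.856,25.456) -> (45.462,36.062), length = 15
  seg 9: (45.462,36.062) -> (47.584,38.184), length = 3
  seg 10: (47.584,38.184) -> (58.19,48.79), length = 15
  seg 11: (58.19,48.79) -> (60.312,50.912), length = 3
  seg 12: (60.312,50.912) -> (57.413,48.013), length = 4.1
  seg 13: (57.413,48.013) -> (57.413,63.013), length = 15
  seg 14: (57.413,63.013) -> (57.413,66.013), length = 3
  seg 15: (57.413,66.013) -> (57.413,81.013), length = 15
  seg 16: (57.413,81.013) -> (57.413,84.013), length = 3
  seg 17: (57.413,84.013) -> (57.413,99.013), length = 15
  seg 18: (57.413,99.013) -> (57.413,102.013), length = 3
  seg 19: (57.413,102.013) -> (57.413,117.013), length = 15
  seg 20: (57.413,117.013) -> (57.413,120.013), length = 3
  seg 21: (57.413,120.013) -> (69.913,120.013), length = 12.5
Total = 178.2

Answer: 178.2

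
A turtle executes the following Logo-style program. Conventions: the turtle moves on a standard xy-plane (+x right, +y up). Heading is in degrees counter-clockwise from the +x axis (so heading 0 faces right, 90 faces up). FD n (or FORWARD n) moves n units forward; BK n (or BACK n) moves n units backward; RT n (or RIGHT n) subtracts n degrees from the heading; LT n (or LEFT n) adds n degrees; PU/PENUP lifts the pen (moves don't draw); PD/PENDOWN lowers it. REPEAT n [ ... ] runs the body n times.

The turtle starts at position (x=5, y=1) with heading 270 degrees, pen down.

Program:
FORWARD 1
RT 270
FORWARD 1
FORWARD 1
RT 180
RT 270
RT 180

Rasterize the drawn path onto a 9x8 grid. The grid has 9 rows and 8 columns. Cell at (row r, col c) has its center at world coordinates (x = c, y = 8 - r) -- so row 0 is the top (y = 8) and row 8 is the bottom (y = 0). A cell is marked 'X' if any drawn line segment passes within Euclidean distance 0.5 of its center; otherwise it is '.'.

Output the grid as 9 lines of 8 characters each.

Answer: ........
........
........
........
........
........
........
.....X..
.....XXX

Derivation:
Segment 0: (5,1) -> (5,0)
Segment 1: (5,0) -> (6,0)
Segment 2: (6,0) -> (7,0)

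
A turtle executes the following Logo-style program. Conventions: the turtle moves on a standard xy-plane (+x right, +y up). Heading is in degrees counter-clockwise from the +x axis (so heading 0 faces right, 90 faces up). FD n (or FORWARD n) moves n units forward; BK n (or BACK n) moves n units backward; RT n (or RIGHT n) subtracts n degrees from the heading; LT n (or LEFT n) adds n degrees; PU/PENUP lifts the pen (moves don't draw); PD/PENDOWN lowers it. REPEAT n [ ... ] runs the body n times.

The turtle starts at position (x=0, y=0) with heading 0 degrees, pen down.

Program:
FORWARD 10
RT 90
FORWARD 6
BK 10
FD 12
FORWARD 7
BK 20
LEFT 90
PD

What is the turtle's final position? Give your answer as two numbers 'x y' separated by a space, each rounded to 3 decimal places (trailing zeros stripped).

Answer: 10 5

Derivation:
Executing turtle program step by step:
Start: pos=(0,0), heading=0, pen down
FD 10: (0,0) -> (10,0) [heading=0, draw]
RT 90: heading 0 -> 270
FD 6: (10,0) -> (10,-6) [heading=270, draw]
BK 10: (10,-6) -> (10,4) [heading=270, draw]
FD 12: (10,4) -> (10,-8) [heading=270, draw]
FD 7: (10,-8) -> (10,-15) [heading=270, draw]
BK 20: (10,-15) -> (10,5) [heading=270, draw]
LT 90: heading 270 -> 0
PD: pen down
Final: pos=(10,5), heading=0, 6 segment(s) drawn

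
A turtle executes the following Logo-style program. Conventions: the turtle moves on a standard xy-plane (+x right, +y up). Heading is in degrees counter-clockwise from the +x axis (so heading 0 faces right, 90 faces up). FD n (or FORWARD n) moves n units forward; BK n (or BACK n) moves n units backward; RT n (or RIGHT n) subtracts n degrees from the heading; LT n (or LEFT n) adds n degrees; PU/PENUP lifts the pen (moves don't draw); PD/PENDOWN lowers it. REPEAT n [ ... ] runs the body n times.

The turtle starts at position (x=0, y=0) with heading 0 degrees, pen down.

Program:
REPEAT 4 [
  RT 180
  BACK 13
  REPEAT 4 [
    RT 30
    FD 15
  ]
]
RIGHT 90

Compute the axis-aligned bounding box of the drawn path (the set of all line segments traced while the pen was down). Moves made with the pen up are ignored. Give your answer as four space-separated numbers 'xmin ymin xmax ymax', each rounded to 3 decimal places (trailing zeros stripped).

Answer: -96.962 0 13 83.988

Derivation:
Executing turtle program step by step:
Start: pos=(0,0), heading=0, pen down
REPEAT 4 [
  -- iteration 1/4 --
  RT 180: heading 0 -> 180
  BK 13: (0,0) -> (13,0) [heading=180, draw]
  REPEAT 4 [
    -- iteration 1/4 --
    RT 30: heading 180 -> 150
    FD 15: (13,0) -> (0.01,7.5) [heading=150, draw]
    -- iteration 2/4 --
    RT 30: heading 150 -> 120
    FD 15: (0.01,7.5) -> (-7.49,20.49) [heading=120, draw]
    -- iteration 3/4 --
    RT 30: heading 120 -> 90
    FD 15: (-7.49,20.49) -> (-7.49,35.49) [heading=90, draw]
    -- iteration 4/4 --
    RT 30: heading 90 -> 60
    FD 15: (-7.49,35.49) -> (0.01,48.481) [heading=60, draw]
  ]
  -- iteration 2/4 --
  RT 180: heading 60 -> 240
  BK 13: (0.01,48.481) -> (6.51,59.739) [heading=240, draw]
  REPEAT 4 [
    -- iteration 1/4 --
    RT 30: heading 240 -> 210
    FD 15: (6.51,59.739) -> (-6.481,52.239) [heading=210, draw]
    -- iteration 2/4 --
    RT 30: heading 210 -> 180
    FD 15: (-6.481,52.239) -> (-21.481,52.239) [heading=180, draw]
    -- iteration 3/4 --
    RT 30: heading 180 -> 150
    FD 15: (-21.481,52.239) -> (-34.471,59.739) [heading=150, draw]
    -- iteration 4/4 --
    RT 30: heading 150 -> 120
    FD 15: (-34.471,59.739) -> (-41.971,72.729) [heading=120, draw]
  ]
  -- iteration 3/4 --
  RT 180: heading 120 -> 300
  BK 13: (-41.971,72.729) -> (-48.471,83.988) [heading=300, draw]
  REPEAT 4 [
    -- iteration 1/4 --
    RT 30: heading 300 -> 270
    FD 15: (-48.471,83.988) -> (-48.471,68.988) [heading=270, draw]
    -- iteration 2/4 --
    RT 30: heading 270 -> 240
    FD 15: (-48.471,68.988) -> (-55.971,55.997) [heading=240, draw]
    -- iteration 3/4 --
    RT 30: heading 240 -> 210
    FD 15: (-55.971,55.997) -> (-68.962,48.497) [heading=210, draw]
    -- iteration 4/4 --
    RT 30: heading 210 -> 180
    FD 15: (-68.962,48.497) -> (-83.962,48.497) [heading=180, draw]
  ]
  -- iteration 4/4 --
  RT 180: heading 180 -> 0
  BK 13: (-83.962,48.497) -> (-96.962,48.497) [heading=0, draw]
  REPEAT 4 [
    -- iteration 1/4 --
    RT 30: heading 0 -> 330
    FD 15: (-96.962,48.497) -> (-83.971,40.997) [heading=330, draw]
    -- iteration 2/4 --
    RT 30: heading 330 -> 300
    FD 15: (-83.971,40.997) -> (-76.471,28.007) [heading=300, draw]
    -- iteration 3/4 --
    RT 30: heading 300 -> 270
    FD 15: (-76.471,28.007) -> (-76.471,13.007) [heading=270, draw]
    -- iteration 4/4 --
    RT 30: heading 270 -> 240
    FD 15: (-76.471,13.007) -> (-83.971,0.017) [heading=240, draw]
  ]
]
RT 90: heading 240 -> 150
Final: pos=(-83.971,0.017), heading=150, 20 segment(s) drawn

Segment endpoints: x in {-96.962, -83.971, -83.971, -83.962, -76.471, -76.471, -68.962, -55.971, -48.471, -48.471, -41.971, -34.471, -21.481, -7.49, -7.49, -6.481, 0, 0.01, 0.01, 6.51, 13}, y in {0, 0, 0.017, 7.5, 13.007, 20.49, 28.007, 35.49, 40.997, 48.481, 48.497, 48.497, 48.497, 52.239, 52.239, 55.997, 59.739, 59.739, 68.988, 72.729, 83.988}
xmin=-96.962, ymin=0, xmax=13, ymax=83.988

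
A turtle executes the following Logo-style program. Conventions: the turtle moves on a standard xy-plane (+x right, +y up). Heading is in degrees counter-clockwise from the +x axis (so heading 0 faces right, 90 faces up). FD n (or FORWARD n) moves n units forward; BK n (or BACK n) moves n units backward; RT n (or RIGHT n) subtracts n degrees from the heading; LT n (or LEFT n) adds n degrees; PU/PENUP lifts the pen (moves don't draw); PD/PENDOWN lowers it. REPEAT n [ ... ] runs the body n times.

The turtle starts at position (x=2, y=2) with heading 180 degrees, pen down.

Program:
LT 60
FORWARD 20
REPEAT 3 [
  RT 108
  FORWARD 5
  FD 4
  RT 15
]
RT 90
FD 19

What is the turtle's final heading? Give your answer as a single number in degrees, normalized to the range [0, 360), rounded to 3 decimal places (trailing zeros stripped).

Answer: 141

Derivation:
Executing turtle program step by step:
Start: pos=(2,2), heading=180, pen down
LT 60: heading 180 -> 240
FD 20: (2,2) -> (-8,-15.321) [heading=240, draw]
REPEAT 3 [
  -- iteration 1/3 --
  RT 108: heading 240 -> 132
  FD 5: (-8,-15.321) -> (-11.346,-11.605) [heading=132, draw]
  FD 4: (-11.346,-11.605) -> (-14.022,-8.632) [heading=132, draw]
  RT 15: heading 132 -> 117
  -- iteration 2/3 --
  RT 108: heading 117 -> 9
  FD 5: (-14.022,-8.632) -> (-9.084,-7.85) [heading=9, draw]
  FD 4: (-9.084,-7.85) -> (-5.133,-7.224) [heading=9, draw]
  RT 15: heading 9 -> 354
  -- iteration 3/3 --
  RT 108: heading 354 -> 246
  FD 5: (-5.133,-7.224) -> (-7.167,-11.792) [heading=246, draw]
  FD 4: (-7.167,-11.792) -> (-8.794,-15.446) [heading=246, draw]
  RT 15: heading 246 -> 231
]
RT 90: heading 231 -> 141
FD 19: (-8.794,-15.446) -> (-23.559,-3.489) [heading=141, draw]
Final: pos=(-23.559,-3.489), heading=141, 8 segment(s) drawn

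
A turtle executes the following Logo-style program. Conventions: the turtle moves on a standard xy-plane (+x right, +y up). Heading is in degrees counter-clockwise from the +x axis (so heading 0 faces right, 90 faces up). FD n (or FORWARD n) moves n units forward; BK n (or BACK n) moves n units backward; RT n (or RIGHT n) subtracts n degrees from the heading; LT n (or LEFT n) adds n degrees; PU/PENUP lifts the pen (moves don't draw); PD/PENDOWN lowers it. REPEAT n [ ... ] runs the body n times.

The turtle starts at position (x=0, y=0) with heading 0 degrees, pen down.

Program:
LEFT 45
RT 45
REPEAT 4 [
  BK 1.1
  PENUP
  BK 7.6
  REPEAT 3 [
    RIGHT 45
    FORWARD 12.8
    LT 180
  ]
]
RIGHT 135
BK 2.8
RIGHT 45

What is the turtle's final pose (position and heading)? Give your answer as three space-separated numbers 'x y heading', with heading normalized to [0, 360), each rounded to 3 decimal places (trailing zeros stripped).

Executing turtle program step by step:
Start: pos=(0,0), heading=0, pen down
LT 45: heading 0 -> 45
RT 45: heading 45 -> 0
REPEAT 4 [
  -- iteration 1/4 --
  BK 1.1: (0,0) -> (-1.1,0) [heading=0, draw]
  PU: pen up
  BK 7.6: (-1.1,0) -> (-8.7,0) [heading=0, move]
  REPEAT 3 [
    -- iteration 1/3 --
    RT 45: heading 0 -> 315
    FD 12.8: (-8.7,0) -> (0.351,-9.051) [heading=315, move]
    LT 180: heading 315 -> 135
    -- iteration 2/3 --
    RT 45: heading 135 -> 90
    FD 12.8: (0.351,-9.051) -> (0.351,3.749) [heading=90, move]
    LT 180: heading 90 -> 270
    -- iteration 3/3 --
    RT 45: heading 270 -> 225
    FD 12.8: (0.351,3.749) -> (-8.7,-5.302) [heading=225, move]
    LT 180: heading 225 -> 45
  ]
  -- iteration 2/4 --
  BK 1.1: (-8.7,-5.302) -> (-9.478,-6.08) [heading=45, move]
  PU: pen up
  BK 7.6: (-9.478,-6.08) -> (-14.852,-11.454) [heading=45, move]
  REPEAT 3 [
    -- iteration 1/3 --
    RT 45: heading 45 -> 0
    FD 12.8: (-14.852,-11.454) -> (-2.052,-11.454) [heading=0, move]
    LT 180: heading 0 -> 180
    -- iteration 2/3 --
    RT 45: heading 180 -> 135
    FD 12.8: (-2.052,-11.454) -> (-11.103,-2.403) [heading=135, move]
    LT 180: heading 135 -> 315
    -- iteration 3/3 --
    RT 45: heading 315 -> 270
    FD 12.8: (-11.103,-2.403) -> (-11.103,-15.203) [heading=270, move]
    LT 180: heading 270 -> 90
  ]
  -- iteration 3/4 --
  BK 1.1: (-11.103,-15.203) -> (-11.103,-16.303) [heading=90, move]
  PU: pen up
  BK 7.6: (-11.103,-16.303) -> (-11.103,-23.903) [heading=90, move]
  REPEAT 3 [
    -- iteration 1/3 --
    RT 45: heading 90 -> 45
    FD 12.8: (-11.103,-23.903) -> (-2.052,-14.852) [heading=45, move]
    LT 180: heading 45 -> 225
    -- iteration 2/3 --
    RT 45: heading 225 -> 180
    FD 12.8: (-2.052,-14.852) -> (-14.852,-14.852) [heading=180, move]
    LT 180: heading 180 -> 0
    -- iteration 3/3 --
    RT 45: heading 0 -> 315
    FD 12.8: (-14.852,-14.852) -> (-5.801,-23.903) [heading=315, move]
    LT 180: heading 315 -> 135
  ]
  -- iteration 4/4 --
  BK 1.1: (-5.801,-23.903) -> (-5.023,-24.681) [heading=135, move]
  PU: pen up
  BK 7.6: (-5.023,-24.681) -> (0.351,-30.055) [heading=135, move]
  REPEAT 3 [
    -- iteration 1/3 --
    RT 45: heading 135 -> 90
    FD 12.8: (0.351,-30.055) -> (0.351,-17.255) [heading=90, move]
    LT 180: heading 90 -> 270
    -- iteration 2/3 --
    RT 45: heading 270 -> 225
    FD 12.8: (0.351,-17.255) -> (-8.7,-26.306) [heading=225, move]
    LT 180: heading 225 -> 45
    -- iteration 3/3 --
    RT 45: heading 45 -> 0
    FD 12.8: (-8.7,-26.306) -> (4.1,-26.306) [heading=0, move]
    LT 180: heading 0 -> 180
  ]
]
RT 135: heading 180 -> 45
BK 2.8: (4.1,-26.306) -> (2.12,-28.285) [heading=45, move]
RT 45: heading 45 -> 0
Final: pos=(2.12,-28.285), heading=0, 1 segment(s) drawn

Answer: 2.12 -28.285 0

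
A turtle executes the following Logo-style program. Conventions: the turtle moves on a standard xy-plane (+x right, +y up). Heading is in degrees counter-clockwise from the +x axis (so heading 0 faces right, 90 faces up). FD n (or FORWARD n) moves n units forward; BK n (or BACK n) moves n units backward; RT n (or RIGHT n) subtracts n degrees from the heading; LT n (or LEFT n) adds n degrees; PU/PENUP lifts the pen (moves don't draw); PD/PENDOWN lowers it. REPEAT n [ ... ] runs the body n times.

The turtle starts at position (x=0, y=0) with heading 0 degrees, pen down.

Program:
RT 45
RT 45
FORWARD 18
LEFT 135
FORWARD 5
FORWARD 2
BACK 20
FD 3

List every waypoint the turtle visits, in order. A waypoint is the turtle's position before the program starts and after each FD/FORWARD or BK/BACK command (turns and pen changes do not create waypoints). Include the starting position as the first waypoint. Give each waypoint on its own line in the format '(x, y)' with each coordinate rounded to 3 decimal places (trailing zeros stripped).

Executing turtle program step by step:
Start: pos=(0,0), heading=0, pen down
RT 45: heading 0 -> 315
RT 45: heading 315 -> 270
FD 18: (0,0) -> (0,-18) [heading=270, draw]
LT 135: heading 270 -> 45
FD 5: (0,-18) -> (3.536,-14.464) [heading=45, draw]
FD 2: (3.536,-14.464) -> (4.95,-13.05) [heading=45, draw]
BK 20: (4.95,-13.05) -> (-9.192,-27.192) [heading=45, draw]
FD 3: (-9.192,-27.192) -> (-7.071,-25.071) [heading=45, draw]
Final: pos=(-7.071,-25.071), heading=45, 5 segment(s) drawn
Waypoints (6 total):
(0, 0)
(0, -18)
(3.536, -14.464)
(4.95, -13.05)
(-9.192, -27.192)
(-7.071, -25.071)

Answer: (0, 0)
(0, -18)
(3.536, -14.464)
(4.95, -13.05)
(-9.192, -27.192)
(-7.071, -25.071)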